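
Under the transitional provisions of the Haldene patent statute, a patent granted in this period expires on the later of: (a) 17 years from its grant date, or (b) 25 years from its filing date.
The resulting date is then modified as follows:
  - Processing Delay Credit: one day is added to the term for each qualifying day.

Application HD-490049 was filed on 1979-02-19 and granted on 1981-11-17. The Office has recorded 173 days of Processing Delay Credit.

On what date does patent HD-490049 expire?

(a) grant + 17 years → 17 November 1998.
(b) filing + 25 years → 19 February 2004.
Later of the two: 19 February 2004.
Processing Delay Credit: +173 days → 10 August 2004.

2004-08-10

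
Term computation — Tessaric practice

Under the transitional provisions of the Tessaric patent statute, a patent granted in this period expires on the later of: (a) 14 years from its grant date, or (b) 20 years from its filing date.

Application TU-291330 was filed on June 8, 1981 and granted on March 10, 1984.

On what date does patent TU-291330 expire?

(a) grant + 14 years → 10 March 1998.
(b) filing + 20 years → 8 June 2001.
Later of the two: 8 June 2001.

2001-06-08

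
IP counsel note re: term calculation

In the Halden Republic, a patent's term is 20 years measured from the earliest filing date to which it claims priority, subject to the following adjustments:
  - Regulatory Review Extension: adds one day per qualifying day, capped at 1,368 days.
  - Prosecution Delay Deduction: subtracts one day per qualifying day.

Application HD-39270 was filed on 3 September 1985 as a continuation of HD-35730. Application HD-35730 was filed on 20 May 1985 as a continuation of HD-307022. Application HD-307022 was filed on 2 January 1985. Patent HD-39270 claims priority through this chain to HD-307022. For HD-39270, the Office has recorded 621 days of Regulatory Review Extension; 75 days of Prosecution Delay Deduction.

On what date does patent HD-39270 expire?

Earliest priority filing: 2 January 1985.
Base term: 2 January 1985 + 20 years → 2 January 2005.
Regulatory Review Extension: 621 days (within the 1368-day cap) → +621 days → 15 September 2006.
Prosecution Delay Deduction: −75 days → 2 July 2006.

2006-07-02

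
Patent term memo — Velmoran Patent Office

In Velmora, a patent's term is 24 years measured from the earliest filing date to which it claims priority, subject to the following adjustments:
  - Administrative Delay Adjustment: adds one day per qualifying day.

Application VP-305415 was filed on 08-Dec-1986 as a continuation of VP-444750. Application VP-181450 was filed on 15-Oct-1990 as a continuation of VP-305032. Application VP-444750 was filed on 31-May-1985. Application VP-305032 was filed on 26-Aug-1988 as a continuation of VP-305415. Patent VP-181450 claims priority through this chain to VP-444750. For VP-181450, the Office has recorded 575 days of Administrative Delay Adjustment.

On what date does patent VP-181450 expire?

Earliest priority filing: 31 May 1985.
Base term: 31 May 1985 + 24 years → 31 May 2009.
Administrative Delay Adjustment: +575 days → 27 December 2010.

December 27, 2010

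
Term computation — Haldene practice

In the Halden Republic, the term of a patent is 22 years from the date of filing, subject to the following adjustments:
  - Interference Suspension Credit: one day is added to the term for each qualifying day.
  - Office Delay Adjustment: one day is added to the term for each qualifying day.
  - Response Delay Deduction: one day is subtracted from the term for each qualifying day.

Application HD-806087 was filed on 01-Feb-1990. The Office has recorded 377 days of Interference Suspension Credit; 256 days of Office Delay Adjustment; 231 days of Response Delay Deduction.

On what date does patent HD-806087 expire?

March 9, 2013

Base term: filing date + 22 years → 1 February 2012.
Interference Suspension Credit: +377 days → 12 February 2013.
Office Delay Adjustment: +256 days → 26 October 2013.
Response Delay Deduction: −231 days → 9 March 2013.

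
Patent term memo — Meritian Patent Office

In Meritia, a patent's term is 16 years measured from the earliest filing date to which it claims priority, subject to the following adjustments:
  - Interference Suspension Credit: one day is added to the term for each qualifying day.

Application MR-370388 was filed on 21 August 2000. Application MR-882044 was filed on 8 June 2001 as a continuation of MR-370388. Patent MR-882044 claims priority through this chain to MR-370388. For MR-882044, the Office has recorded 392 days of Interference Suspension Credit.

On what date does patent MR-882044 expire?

Earliest priority filing: 21 August 2000.
Base term: 21 August 2000 + 16 years → 21 August 2016.
Interference Suspension Credit: +392 days → 17 September 2017.

September 17, 2017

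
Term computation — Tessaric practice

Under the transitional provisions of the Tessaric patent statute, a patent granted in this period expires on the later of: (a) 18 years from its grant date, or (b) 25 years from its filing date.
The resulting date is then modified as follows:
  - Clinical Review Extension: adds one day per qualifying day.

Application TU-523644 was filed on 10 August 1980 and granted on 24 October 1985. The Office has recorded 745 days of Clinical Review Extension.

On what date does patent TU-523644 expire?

August 25, 2007

(a) grant + 18 years → 24 October 2003.
(b) filing + 25 years → 10 August 2005.
Later of the two: 10 August 2005.
Clinical Review Extension: +745 days → 25 August 2007.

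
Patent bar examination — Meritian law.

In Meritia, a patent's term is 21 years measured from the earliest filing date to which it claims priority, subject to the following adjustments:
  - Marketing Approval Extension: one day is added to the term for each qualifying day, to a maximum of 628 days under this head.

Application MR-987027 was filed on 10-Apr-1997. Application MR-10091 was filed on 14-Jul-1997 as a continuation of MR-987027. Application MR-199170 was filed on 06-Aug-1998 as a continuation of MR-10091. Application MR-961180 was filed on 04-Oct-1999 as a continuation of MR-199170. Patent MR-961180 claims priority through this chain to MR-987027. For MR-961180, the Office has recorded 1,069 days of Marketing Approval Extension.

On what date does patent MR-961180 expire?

Earliest priority filing: 10 April 1997.
Base term: 10 April 1997 + 21 years → 10 April 2018.
Marketing Approval Extension: 1069 days claimed exceeds the 628-day cap, so +628 days → 29 December 2019.

December 29, 2019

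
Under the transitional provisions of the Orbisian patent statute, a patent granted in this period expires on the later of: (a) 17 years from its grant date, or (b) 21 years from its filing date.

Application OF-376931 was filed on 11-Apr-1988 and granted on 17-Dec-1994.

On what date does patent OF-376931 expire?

(a) grant + 17 years → 17 December 2011.
(b) filing + 21 years → 11 April 2009.
Later of the two: 17 December 2011.

2011-12-17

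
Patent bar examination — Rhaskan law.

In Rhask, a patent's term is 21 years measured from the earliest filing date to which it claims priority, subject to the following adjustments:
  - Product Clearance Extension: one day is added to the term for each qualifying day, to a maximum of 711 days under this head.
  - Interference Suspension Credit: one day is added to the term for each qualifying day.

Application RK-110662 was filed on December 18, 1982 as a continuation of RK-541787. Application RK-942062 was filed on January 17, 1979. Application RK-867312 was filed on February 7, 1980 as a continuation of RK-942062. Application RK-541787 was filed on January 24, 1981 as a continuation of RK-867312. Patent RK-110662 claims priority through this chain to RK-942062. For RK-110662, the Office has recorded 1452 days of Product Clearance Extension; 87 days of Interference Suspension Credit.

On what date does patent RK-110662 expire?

Earliest priority filing: 17 January 1979.
Base term: 17 January 1979 + 21 years → 17 January 2000.
Product Clearance Extension: 1452 days claimed exceeds the 711-day cap, so +711 days → 28 December 2001.
Interference Suspension Credit: +87 days → 25 March 2002.

March 25, 2002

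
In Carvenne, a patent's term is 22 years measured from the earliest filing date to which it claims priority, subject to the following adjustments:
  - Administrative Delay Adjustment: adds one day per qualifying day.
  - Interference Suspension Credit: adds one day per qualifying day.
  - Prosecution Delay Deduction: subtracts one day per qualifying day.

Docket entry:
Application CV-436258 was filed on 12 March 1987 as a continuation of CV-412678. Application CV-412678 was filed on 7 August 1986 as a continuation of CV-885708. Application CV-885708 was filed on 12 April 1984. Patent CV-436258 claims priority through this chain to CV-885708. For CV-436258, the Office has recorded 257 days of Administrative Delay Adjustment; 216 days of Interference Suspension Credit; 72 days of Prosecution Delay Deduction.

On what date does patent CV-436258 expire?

Earliest priority filing: 12 April 1984.
Base term: 12 April 1984 + 22 years → 12 April 2006.
Administrative Delay Adjustment: +257 days → 25 December 2006.
Interference Suspension Credit: +216 days → 29 July 2007.
Prosecution Delay Deduction: −72 days → 18 May 2007.

May 18, 2007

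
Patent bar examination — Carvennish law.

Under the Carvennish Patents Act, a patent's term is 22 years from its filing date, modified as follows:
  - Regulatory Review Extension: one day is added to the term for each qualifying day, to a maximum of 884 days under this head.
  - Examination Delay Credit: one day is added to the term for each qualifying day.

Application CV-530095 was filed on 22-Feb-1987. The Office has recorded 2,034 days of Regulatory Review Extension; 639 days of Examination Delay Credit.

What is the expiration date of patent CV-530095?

2013-04-25

Base term: filing date + 22 years → 22 February 2009.
Regulatory Review Extension: 2034 days claimed exceeds the 884-day cap, so +884 days → 26 July 2011.
Examination Delay Credit: +639 days → 25 April 2013.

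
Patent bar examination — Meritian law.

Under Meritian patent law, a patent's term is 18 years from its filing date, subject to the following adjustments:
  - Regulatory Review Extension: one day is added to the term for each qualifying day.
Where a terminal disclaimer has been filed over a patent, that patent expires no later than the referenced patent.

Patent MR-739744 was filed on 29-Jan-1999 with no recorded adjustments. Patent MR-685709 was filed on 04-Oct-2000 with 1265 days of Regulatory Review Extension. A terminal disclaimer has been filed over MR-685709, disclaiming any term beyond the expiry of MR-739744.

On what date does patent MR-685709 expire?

2017-01-29

Natural term of MR-685709:
  Base: filing + 18 years → 4 October 2018.
  Regulatory Review Extension: +1265 days → 22 March 2022.
Expiry of referenced patent MR-739744:
  Base: filing + 18 years → 29 January 2017.
Terminal disclaimer: MR-685709 expires on the earlier of 22 March 2022 and 29 January 2017.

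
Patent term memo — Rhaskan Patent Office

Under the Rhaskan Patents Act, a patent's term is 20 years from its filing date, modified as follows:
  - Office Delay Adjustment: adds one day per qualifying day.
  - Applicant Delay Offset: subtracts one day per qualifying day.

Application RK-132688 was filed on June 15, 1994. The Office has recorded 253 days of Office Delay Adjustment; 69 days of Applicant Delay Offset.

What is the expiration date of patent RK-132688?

Base term: filing date + 20 years → 15 June 2014.
Office Delay Adjustment: +253 days → 23 February 2015.
Applicant Delay Offset: −69 days → 16 December 2014.

2014-12-16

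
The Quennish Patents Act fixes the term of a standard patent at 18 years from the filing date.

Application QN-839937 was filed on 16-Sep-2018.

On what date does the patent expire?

2036-09-16

Filing date + 18 years → 16 September 2036.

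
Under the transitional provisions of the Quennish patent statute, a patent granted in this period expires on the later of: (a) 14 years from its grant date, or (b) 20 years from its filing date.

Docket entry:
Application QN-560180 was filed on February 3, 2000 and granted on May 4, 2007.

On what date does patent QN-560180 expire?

(a) grant + 14 years → 4 May 2021.
(b) filing + 20 years → 3 February 2020.
Later of the two: 4 May 2021.

May 4, 2021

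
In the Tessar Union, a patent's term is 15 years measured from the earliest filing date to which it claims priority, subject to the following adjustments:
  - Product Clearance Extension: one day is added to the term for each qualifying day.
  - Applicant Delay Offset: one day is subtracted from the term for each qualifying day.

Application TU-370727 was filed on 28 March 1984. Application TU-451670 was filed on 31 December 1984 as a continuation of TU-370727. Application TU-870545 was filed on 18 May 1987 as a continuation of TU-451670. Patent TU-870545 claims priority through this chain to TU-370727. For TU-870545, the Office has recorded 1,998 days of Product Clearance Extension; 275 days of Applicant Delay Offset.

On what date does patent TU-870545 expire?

Earliest priority filing: 28 March 1984.
Base term: 28 March 1984 + 15 years → 28 March 1999.
Product Clearance Extension: +1998 days → 15 September 2004.
Applicant Delay Offset: −275 days → 15 December 2003.

2003-12-15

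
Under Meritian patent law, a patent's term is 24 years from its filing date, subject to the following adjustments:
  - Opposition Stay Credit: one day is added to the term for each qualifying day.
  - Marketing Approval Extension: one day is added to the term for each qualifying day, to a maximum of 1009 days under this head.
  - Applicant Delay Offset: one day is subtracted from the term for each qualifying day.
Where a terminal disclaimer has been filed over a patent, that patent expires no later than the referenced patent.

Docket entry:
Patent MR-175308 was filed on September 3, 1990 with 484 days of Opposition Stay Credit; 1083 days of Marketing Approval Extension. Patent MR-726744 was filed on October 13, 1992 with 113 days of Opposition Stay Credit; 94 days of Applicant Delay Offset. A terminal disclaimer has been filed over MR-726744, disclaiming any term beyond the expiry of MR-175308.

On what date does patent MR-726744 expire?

Natural term of MR-726744:
  Base: filing + 24 years → 13 October 2016.
  Opposition Stay Credit: +113 days → 3 February 2017.
  Applicant Delay Offset: −94 days → 1 November 2016.
Expiry of referenced patent MR-175308:
  Base: filing + 24 years → 3 September 2014.
  Opposition Stay Credit: +484 days → 31 December 2015.
  Marketing Approval Extension: 1083 days claimed exceeds the 1009-day cap, so +1009 days → 5 October 2018.
Terminal disclaimer: MR-726744 expires on the earlier of 1 November 2016 and 5 October 2018.

November 1, 2016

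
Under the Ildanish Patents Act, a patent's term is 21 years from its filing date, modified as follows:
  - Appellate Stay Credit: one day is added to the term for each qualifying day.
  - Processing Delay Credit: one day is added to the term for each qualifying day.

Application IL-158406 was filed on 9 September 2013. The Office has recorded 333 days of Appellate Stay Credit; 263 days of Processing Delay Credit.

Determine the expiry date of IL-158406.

April 27, 2036

Base term: filing date + 21 years → 9 September 2034.
Appellate Stay Credit: +333 days → 8 August 2035.
Processing Delay Credit: +263 days → 27 April 2036.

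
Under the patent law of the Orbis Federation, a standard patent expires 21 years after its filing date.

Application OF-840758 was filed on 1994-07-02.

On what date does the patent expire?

Filing date + 21 years → 2 July 2015.

July 2, 2015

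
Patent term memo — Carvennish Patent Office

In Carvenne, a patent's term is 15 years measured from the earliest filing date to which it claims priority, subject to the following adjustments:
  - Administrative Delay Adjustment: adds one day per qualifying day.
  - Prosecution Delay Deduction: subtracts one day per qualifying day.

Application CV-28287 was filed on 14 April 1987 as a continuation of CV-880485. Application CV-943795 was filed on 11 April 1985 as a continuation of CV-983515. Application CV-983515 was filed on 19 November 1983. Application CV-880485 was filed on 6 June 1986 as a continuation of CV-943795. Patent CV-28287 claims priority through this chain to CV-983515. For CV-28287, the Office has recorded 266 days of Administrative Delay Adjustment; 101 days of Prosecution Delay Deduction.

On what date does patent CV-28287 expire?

1999-05-03

Earliest priority filing: 19 November 1983.
Base term: 19 November 1983 + 15 years → 19 November 1998.
Administrative Delay Adjustment: +266 days → 12 August 1999.
Prosecution Delay Deduction: −101 days → 3 May 1999.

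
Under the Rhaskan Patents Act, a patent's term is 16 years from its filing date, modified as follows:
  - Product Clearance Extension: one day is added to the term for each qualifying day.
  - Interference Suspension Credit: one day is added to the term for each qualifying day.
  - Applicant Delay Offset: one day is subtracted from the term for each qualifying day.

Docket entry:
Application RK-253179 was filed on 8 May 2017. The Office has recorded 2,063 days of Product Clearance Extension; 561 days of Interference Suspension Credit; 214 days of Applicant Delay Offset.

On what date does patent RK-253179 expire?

December 13, 2039

Base term: filing date + 16 years → 8 May 2033.
Product Clearance Extension: +2063 days → 31 December 2038.
Interference Suspension Credit: +561 days → 14 July 2040.
Applicant Delay Offset: −214 days → 13 December 2039.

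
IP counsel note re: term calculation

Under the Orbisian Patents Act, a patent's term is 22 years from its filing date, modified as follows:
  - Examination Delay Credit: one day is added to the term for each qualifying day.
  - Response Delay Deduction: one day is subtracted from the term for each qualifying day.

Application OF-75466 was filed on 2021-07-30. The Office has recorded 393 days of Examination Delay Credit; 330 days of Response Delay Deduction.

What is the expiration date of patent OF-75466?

2043-10-01

Base term: filing date + 22 years → 30 July 2043.
Examination Delay Credit: +393 days → 26 August 2044.
Response Delay Deduction: −330 days → 1 October 2043.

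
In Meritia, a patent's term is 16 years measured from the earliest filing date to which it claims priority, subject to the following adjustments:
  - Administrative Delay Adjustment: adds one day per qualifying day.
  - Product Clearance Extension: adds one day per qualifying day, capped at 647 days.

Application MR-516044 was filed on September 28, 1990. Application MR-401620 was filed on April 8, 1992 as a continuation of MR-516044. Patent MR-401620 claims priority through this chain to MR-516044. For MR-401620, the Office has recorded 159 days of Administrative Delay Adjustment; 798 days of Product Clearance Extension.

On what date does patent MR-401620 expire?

Earliest priority filing: 28 September 1990.
Base term: 28 September 1990 + 16 years → 28 September 2006.
Administrative Delay Adjustment: +159 days → 6 March 2007.
Product Clearance Extension: 798 days claimed exceeds the 647-day cap, so +647 days → 12 December 2008.

2008-12-12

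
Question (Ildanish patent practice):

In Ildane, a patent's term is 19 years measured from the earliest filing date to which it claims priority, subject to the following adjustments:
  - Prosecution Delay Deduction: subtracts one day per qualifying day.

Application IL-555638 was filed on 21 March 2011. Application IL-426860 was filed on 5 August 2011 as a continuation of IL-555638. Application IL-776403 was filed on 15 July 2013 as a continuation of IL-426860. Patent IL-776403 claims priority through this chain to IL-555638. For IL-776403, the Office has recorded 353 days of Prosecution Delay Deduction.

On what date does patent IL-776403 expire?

2029-04-02

Earliest priority filing: 21 March 2011.
Base term: 21 March 2011 + 19 years → 21 March 2030.
Prosecution Delay Deduction: −353 days → 2 April 2029.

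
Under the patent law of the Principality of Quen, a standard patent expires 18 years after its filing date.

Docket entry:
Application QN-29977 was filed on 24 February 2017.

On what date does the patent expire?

Filing date + 18 years → 24 February 2035.

February 24, 2035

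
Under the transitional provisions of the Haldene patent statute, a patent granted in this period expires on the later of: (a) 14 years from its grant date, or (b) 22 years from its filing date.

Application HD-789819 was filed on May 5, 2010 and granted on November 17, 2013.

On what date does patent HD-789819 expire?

(a) grant + 14 years → 17 November 2027.
(b) filing + 22 years → 5 May 2032.
Later of the two: 5 May 2032.

May 5, 2032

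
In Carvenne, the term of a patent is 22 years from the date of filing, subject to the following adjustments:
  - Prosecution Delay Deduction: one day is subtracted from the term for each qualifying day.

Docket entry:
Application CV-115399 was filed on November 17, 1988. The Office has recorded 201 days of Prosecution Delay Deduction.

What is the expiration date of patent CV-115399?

April 30, 2010

Base term: filing date + 22 years → 17 November 2010.
Prosecution Delay Deduction: −201 days → 30 April 2010.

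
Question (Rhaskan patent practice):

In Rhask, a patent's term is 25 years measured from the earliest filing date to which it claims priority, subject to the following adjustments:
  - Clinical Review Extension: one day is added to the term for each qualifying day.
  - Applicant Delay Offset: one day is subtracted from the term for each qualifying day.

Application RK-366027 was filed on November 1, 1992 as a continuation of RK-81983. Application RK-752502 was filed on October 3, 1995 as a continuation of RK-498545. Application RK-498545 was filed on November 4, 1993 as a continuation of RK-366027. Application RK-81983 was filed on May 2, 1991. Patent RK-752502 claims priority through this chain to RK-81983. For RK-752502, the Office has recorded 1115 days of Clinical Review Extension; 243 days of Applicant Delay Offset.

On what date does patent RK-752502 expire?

September 21, 2018

Earliest priority filing: 2 May 1991.
Base term: 2 May 1991 + 25 years → 2 May 2016.
Clinical Review Extension: +1115 days → 22 May 2019.
Applicant Delay Offset: −243 days → 21 September 2018.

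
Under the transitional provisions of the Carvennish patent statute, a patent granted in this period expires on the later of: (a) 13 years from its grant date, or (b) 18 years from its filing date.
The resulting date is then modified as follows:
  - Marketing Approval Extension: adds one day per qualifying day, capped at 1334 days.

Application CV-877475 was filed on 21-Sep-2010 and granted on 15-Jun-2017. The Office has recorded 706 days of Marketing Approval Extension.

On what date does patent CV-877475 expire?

(a) grant + 13 years → 15 June 2030.
(b) filing + 18 years → 21 September 2028.
Later of the two: 15 June 2030.
Marketing Approval Extension: 706 days (within the 1334-day cap) → +706 days → 21 May 2032.

May 21, 2032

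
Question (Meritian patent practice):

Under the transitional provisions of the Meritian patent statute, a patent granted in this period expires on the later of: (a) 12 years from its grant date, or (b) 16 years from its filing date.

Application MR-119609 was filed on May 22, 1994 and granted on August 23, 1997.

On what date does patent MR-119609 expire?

(a) grant + 12 years → 23 August 2009.
(b) filing + 16 years → 22 May 2010.
Later of the two: 22 May 2010.

2010-05-22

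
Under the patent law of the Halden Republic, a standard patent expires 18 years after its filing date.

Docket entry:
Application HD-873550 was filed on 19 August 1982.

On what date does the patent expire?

2000-08-19

Filing date + 18 years → 19 August 2000.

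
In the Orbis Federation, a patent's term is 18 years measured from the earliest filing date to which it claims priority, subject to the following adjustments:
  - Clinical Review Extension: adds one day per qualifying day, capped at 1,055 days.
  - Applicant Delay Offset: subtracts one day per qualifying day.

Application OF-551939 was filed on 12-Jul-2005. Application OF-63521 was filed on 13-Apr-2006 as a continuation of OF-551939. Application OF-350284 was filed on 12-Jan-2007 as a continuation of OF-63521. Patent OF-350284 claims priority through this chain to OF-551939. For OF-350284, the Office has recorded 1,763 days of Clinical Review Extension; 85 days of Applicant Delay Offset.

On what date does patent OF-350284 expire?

March 8, 2026

Earliest priority filing: 12 July 2005.
Base term: 12 July 2005 + 18 years → 12 July 2023.
Clinical Review Extension: 1763 days claimed exceeds the 1055-day cap, so +1055 days → 1 June 2026.
Applicant Delay Offset: −85 days → 8 March 2026.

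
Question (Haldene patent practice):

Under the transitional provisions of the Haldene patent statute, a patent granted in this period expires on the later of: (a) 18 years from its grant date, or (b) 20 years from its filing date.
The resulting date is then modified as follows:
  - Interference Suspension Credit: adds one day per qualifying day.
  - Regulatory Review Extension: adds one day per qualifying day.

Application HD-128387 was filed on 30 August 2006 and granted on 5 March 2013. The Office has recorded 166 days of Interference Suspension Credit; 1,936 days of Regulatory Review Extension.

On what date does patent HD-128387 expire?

(a) grant + 18 years → 5 March 2031.
(b) filing + 20 years → 30 August 2026.
Later of the two: 5 March 2031.
Interference Suspension Credit: +166 days → 18 August 2031.
Regulatory Review Extension: +1936 days → 5 December 2036.

2036-12-05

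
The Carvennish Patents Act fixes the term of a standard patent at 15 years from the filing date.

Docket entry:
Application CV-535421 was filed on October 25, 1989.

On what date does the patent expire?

October 25, 2004

Filing date + 15 years → 25 October 2004.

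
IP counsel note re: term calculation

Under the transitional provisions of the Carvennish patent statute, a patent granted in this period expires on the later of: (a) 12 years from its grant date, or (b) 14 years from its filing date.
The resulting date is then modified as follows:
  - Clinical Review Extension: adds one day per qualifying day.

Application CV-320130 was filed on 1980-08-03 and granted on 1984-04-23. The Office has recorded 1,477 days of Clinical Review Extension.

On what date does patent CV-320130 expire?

(a) grant + 12 years → 23 April 1996.
(b) filing + 14 years → 3 August 1994.
Later of the two: 23 April 1996.
Clinical Review Extension: +1477 days → 9 May 2000.

2000-05-09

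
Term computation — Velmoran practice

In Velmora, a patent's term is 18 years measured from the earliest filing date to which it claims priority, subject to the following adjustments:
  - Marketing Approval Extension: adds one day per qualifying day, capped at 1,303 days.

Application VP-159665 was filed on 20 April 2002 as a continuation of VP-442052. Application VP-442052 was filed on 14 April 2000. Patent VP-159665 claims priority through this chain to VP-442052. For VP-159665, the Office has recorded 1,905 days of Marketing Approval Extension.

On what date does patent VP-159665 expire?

Earliest priority filing: 14 April 2000.
Base term: 14 April 2000 + 18 years → 14 April 2018.
Marketing Approval Extension: 1905 days claimed exceeds the 1303-day cap, so +1303 days → 7 November 2021.

November 7, 2021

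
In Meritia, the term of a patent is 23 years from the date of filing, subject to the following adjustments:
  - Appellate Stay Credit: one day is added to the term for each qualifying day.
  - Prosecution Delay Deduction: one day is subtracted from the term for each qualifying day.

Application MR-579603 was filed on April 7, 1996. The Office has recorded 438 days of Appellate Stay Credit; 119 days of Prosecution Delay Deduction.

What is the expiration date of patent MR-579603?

Base term: filing date + 23 years → 7 April 2019.
Appellate Stay Credit: +438 days → 18 June 2020.
Prosecution Delay Deduction: −119 days → 20 February 2020.

2020-02-20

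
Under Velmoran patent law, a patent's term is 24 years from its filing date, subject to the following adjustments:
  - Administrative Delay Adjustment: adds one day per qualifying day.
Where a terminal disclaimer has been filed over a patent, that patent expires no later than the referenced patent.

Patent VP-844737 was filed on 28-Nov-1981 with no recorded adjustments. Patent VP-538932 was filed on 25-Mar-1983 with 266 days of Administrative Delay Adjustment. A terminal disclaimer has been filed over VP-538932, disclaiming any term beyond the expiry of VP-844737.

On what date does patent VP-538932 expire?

Natural term of VP-538932:
  Base: filing + 24 years → 25 March 2007.
  Administrative Delay Adjustment: +266 days → 16 December 2007.
Expiry of referenced patent VP-844737:
  Base: filing + 24 years → 28 November 2005.
Terminal disclaimer: VP-538932 expires on the earlier of 16 December 2007 and 28 November 2005.

2005-11-28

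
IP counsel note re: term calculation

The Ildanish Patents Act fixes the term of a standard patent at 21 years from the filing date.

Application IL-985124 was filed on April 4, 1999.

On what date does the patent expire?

April 4, 2020

Filing date + 21 years → 4 April 2020.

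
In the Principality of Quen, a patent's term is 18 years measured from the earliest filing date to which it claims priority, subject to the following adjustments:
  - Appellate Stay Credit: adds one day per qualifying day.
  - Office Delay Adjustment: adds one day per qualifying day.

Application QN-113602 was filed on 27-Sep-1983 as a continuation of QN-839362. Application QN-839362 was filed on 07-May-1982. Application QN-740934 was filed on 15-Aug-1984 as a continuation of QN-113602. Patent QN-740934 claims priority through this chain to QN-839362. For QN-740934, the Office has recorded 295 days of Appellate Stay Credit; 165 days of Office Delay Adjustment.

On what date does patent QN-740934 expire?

Earliest priority filing: 7 May 1982.
Base term: 7 May 1982 + 18 years → 7 May 2000.
Appellate Stay Credit: +295 days → 26 February 2001.
Office Delay Adjustment: +165 days → 10 August 2001.

2001-08-10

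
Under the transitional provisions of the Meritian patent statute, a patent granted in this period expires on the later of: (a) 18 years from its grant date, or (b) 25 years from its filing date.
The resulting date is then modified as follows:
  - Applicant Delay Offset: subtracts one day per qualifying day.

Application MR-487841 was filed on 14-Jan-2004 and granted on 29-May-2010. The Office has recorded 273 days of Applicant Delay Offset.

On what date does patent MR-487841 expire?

(a) grant + 18 years → 29 May 2028.
(b) filing + 25 years → 14 January 2029.
Later of the two: 14 January 2029.
Applicant Delay Offset: −273 days → 16 April 2028.

April 16, 2028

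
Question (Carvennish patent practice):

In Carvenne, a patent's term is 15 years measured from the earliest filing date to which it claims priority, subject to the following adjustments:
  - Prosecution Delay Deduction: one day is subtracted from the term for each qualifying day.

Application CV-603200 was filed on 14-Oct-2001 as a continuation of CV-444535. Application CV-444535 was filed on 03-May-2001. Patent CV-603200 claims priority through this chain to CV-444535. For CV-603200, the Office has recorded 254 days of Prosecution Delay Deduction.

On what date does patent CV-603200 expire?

August 23, 2015

Earliest priority filing: 3 May 2001.
Base term: 3 May 2001 + 15 years → 3 May 2016.
Prosecution Delay Deduction: −254 days → 23 August 2015.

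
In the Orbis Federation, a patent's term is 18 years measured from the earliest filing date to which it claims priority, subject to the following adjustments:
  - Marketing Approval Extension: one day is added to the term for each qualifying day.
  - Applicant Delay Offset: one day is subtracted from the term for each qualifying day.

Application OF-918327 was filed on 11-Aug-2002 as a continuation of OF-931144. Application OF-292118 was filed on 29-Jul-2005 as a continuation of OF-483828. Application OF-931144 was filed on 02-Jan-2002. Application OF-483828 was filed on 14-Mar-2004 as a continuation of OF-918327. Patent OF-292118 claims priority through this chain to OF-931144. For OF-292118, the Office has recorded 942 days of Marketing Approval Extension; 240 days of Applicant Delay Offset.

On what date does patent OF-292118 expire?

December 4, 2021

Earliest priority filing: 2 January 2002.
Base term: 2 January 2002 + 18 years → 2 January 2020.
Marketing Approval Extension: +942 days → 1 August 2022.
Applicant Delay Offset: −240 days → 4 December 2021.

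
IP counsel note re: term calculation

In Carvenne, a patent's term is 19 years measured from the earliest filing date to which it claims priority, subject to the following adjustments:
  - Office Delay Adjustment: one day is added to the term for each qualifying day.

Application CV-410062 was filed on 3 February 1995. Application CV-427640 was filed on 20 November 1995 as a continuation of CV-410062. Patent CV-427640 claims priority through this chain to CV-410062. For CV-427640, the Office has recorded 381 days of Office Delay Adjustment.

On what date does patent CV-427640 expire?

February 19, 2015

Earliest priority filing: 3 February 1995.
Base term: 3 February 1995 + 19 years → 3 February 2014.
Office Delay Adjustment: +381 days → 19 February 2015.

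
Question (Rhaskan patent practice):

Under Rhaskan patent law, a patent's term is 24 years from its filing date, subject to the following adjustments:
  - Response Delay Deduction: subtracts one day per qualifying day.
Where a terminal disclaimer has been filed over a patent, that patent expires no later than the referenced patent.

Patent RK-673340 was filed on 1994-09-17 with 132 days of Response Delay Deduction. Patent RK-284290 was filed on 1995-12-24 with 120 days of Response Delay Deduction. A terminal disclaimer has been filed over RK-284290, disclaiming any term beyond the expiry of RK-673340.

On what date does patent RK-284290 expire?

May 8, 2018

Natural term of RK-284290:
  Base: filing + 24 years → 24 December 2019.
  Response Delay Deduction: −120 days → 26 August 2019.
Expiry of referenced patent RK-673340:
  Base: filing + 24 years → 17 September 2018.
  Response Delay Deduction: −132 days → 8 May 2018.
Terminal disclaimer: RK-284290 expires on the earlier of 26 August 2019 and 8 May 2018.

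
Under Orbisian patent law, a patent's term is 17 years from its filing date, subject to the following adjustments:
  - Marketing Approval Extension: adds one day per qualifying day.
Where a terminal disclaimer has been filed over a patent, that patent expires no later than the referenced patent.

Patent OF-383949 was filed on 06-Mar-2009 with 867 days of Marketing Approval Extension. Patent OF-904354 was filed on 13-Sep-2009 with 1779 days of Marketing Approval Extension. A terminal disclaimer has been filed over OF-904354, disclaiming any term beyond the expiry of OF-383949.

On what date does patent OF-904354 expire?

July 20, 2028

Natural term of OF-904354:
  Base: filing + 17 years → 13 September 2026.
  Marketing Approval Extension: +1779 days → 28 July 2031.
Expiry of referenced patent OF-383949:
  Base: filing + 17 years → 6 March 2026.
  Marketing Approval Extension: +867 days → 20 July 2028.
Terminal disclaimer: OF-904354 expires on the earlier of 28 July 2031 and 20 July 2028.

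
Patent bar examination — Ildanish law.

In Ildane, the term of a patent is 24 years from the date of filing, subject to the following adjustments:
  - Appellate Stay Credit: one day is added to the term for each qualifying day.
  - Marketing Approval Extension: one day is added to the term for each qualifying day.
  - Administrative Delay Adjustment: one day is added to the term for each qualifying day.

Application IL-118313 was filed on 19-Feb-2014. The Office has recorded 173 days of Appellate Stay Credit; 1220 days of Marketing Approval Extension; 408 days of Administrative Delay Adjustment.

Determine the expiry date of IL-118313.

January 25, 2043

Base term: filing date + 24 years → 19 February 2038.
Appellate Stay Credit: +173 days → 11 August 2038.
Marketing Approval Extension: +1220 days → 13 December 2041.
Administrative Delay Adjustment: +408 days → 25 January 2043.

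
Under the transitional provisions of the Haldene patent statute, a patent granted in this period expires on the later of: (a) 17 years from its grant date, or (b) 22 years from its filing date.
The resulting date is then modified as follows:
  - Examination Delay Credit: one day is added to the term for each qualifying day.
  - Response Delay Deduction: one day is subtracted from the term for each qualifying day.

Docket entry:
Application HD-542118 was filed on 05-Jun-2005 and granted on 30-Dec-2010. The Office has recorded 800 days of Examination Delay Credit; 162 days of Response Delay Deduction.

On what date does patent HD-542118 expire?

(a) grant + 17 years → 30 December 2027.
(b) filing + 22 years → 5 June 2027.
Later of the two: 30 December 2027.
Examination Delay Credit: +800 days → 9 March 2030.
Response Delay Deduction: −162 days → 28 September 2029.

2029-09-28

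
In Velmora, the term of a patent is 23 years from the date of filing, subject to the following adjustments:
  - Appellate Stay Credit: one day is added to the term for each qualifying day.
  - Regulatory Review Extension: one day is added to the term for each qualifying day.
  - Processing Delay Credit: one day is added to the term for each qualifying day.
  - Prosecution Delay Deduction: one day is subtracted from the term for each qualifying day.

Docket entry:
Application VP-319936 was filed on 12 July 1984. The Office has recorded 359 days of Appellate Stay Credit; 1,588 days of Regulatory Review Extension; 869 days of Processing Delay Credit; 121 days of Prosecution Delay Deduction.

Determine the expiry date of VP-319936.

Base term: filing date + 23 years → 12 July 2007.
Appellate Stay Credit: +359 days → 5 July 2008.
Regulatory Review Extension: +1588 days → 9 November 2012.
Processing Delay Credit: +869 days → 28 March 2015.
Prosecution Delay Deduction: −121 days → 27 November 2014.

2014-11-27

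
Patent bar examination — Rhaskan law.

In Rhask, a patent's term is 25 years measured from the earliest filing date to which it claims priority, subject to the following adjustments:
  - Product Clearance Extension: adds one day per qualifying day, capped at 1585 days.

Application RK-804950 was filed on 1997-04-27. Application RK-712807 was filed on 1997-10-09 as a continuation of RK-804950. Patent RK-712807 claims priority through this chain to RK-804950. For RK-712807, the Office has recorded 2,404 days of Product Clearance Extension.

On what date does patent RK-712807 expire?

August 29, 2026

Earliest priority filing: 27 April 1997.
Base term: 27 April 1997 + 25 years → 27 April 2022.
Product Clearance Extension: 2404 days claimed exceeds the 1585-day cap, so +1585 days → 29 August 2026.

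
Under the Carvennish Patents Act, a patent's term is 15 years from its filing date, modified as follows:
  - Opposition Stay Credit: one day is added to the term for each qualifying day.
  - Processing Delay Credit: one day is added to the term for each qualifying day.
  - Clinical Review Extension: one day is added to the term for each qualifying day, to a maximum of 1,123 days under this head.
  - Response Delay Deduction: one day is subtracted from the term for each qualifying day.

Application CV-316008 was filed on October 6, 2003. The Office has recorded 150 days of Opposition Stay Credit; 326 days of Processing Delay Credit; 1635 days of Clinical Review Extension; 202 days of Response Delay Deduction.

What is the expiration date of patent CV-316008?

2022-08-03

Base term: filing date + 15 years → 6 October 2018.
Opposition Stay Credit: +150 days → 5 March 2019.
Processing Delay Credit: +326 days → 25 January 2020.
Clinical Review Extension: 1635 days claimed exceeds the 1123-day cap, so +1123 days → 21 February 2023.
Response Delay Deduction: −202 days → 3 August 2022.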